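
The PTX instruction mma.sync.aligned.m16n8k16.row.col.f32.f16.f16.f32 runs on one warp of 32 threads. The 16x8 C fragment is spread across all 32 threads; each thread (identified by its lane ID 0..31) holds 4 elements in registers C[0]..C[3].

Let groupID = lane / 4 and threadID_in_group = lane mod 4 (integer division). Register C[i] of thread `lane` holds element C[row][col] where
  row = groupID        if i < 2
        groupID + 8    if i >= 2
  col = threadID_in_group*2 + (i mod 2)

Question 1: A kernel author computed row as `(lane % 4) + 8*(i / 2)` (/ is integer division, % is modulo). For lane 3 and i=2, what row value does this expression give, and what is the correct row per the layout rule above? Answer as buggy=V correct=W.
buggy=11 correct=8

`(lane % 4) + 8*(i / 2)`[3,2]->11
L=3->g=3>>2=0, t=3&3=3
[2]->row 0+8=8  col 3·2+0=6
row: 11 vs 8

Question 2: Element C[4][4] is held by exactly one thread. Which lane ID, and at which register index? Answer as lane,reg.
18,0

r=4->g=4,rb=0  c=4->t=2,b0=0
L=4*4+2=18  i=0*2+0=0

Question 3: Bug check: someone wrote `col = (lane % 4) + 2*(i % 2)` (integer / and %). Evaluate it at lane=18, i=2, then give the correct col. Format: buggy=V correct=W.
`(lane % 4) + 2*(i % 2)`[18,2]=>2
lane 18: grp=4 (18/4), tig=2 (18%4)
i=2: r=4+8=12, c=2*2+0=4
col: 2 vs 4

buggy=2 correct=4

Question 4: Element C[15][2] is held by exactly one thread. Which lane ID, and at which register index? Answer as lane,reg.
29,2

r:15=>grp=7,rB=1  c:2=>tig=1,lo=0
L=7*4+1=29  i=1*2+0=2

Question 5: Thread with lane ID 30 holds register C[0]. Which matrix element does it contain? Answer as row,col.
7,4

L=30→G=30>>2=7, T=30&3=2
[0]→row 7+0=7  col 2·2+0=4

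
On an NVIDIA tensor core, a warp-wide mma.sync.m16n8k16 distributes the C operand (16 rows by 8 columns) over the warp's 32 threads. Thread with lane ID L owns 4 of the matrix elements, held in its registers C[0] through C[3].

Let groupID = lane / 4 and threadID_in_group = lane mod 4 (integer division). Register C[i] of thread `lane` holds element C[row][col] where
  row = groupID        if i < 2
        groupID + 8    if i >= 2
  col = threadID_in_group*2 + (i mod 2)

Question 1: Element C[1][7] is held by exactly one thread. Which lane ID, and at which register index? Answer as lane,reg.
7,1

r=1→G=1,rhi=0  c=7→T=3,p=1
L=1*4+3=7  i=0*2+1=1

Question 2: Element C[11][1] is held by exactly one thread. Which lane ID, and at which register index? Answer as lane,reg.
12,3

r=11->g=3,rb=1  c=1->t=0,b0=1
L=3*4+0=12  i=1*2+1=3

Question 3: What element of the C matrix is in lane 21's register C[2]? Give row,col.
lane 21: G=5 (21/4), T=1 (21%4)
i=2: r=5+8=13, c=1*2+0=2

13,2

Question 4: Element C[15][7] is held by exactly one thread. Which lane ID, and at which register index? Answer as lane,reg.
r=15->g=7,rb=1  c=7->t=3,b0=1
L=7*4+3=31  i=1*2+1=3

31,3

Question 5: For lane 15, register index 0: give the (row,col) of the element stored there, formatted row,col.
L=15→G=15>>2=3, T=15&3=3
[0]→row 3+0=3  col 3·2+0=6

3,6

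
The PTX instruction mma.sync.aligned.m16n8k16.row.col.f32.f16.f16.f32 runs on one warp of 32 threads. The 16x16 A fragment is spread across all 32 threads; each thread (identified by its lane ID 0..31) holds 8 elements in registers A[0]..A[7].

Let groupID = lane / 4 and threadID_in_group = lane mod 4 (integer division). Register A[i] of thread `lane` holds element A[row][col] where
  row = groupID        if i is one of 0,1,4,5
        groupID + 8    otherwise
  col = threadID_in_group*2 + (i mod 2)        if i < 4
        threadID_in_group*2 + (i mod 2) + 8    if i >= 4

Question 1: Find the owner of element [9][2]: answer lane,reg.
5,2

r: 9->gid=1,r8=1  c: 2->c8=0,tid=1,i&1=0
L=1*4+1=5  i=0*4+1*2+0=2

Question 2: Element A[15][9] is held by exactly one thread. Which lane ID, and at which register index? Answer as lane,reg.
r=15⇒gr=7,Rb=1  c=9⇒Cb=1,th=0,odd=1
L=7*4+0=28  i=1*4+1*2+1=7

28,7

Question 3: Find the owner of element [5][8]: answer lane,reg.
r:5=>grp=5,rB=0  c:8=>cB=1,tig=0,lo=0
L=5*4+0=20  i=1*4+0*2+0=4

20,4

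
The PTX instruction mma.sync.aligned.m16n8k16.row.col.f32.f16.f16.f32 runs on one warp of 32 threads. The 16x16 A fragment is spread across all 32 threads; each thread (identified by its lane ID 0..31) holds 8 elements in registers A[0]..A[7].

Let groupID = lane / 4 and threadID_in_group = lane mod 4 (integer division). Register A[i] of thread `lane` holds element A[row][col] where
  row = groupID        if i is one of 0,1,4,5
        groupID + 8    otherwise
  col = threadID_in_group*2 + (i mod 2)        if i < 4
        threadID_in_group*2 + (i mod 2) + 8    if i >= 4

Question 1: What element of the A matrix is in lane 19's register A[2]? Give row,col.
L=19->gid=19>>2=4, tid=19&3=3
[2]->row 4+8=12  col 3·2+0+0=6

12,6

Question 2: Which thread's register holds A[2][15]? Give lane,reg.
11,5

r=2->g=2,rb=0  c=15->cb=1,t=3,b0=1
L=2*4+3=11  i=1*4+0*2+1=5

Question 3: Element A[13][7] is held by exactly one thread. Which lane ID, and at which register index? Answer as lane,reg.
23,3

r=13→G=5,rhi=1  c=7→chi=0,T=3,p=1
L=5*4+3=23  i=0*4+1*2+1=3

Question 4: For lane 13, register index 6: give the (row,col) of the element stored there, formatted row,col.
lane 13⇒13/4=3, 13 mod 4=1
i=6  r:3+8⇒11  c:2·1+0+8⇒10

11,10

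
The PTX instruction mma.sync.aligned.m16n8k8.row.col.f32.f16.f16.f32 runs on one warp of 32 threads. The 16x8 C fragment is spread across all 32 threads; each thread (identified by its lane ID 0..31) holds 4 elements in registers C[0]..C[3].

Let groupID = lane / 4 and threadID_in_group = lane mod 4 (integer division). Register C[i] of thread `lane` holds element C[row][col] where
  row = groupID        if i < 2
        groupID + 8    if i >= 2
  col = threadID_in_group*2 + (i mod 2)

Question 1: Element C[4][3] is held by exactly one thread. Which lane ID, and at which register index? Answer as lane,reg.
17,1

r:4=>grp=4,rB=0  c:3=>tig=1,lo=1
L=4*4+1=17  i=0*2+1=1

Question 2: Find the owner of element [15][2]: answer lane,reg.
29,2

r:15=>grp=7,rB=1  c:2=>tig=1,lo=0
L=7*4+1=29  i=1*2+0=2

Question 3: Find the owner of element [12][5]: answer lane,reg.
r=12⇒gr=4,Rb=1  c=5⇒th=2,odd=1
L=4*4+2=18  i=1*2+1=3

18,3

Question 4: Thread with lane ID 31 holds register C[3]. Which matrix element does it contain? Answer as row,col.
L=31->g=31>>2=7, t=31&3=3
[3]->row 7+8=15  col 3·2+1=7

15,7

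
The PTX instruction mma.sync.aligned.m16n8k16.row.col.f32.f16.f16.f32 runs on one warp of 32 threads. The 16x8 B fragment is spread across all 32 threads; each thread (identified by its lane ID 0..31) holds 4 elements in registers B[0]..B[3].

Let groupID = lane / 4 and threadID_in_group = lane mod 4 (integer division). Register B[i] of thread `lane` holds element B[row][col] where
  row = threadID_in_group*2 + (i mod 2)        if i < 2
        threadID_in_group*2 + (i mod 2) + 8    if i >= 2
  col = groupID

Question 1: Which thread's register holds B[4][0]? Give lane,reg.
2,0

c:0=>grp=0  r:4=>rB=0,tig=2,lo=0
L=0*4+2=2  i=0*2+0=0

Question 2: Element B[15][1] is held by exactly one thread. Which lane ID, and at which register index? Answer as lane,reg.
7,3

c=1→G=1  r=15→rhi=1,T=3,p=1
L=1*4+3=7  i=1*2+1=3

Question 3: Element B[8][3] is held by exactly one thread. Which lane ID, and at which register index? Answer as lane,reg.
c=3->g=3  r=8->rb=1,t=0,b0=0
L=3*4+0=12  i=1*2+0=2

12,2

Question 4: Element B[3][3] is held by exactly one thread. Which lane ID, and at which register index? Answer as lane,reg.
13,1

c: 3->gid=3  r: 3->r8=0,tid=1,i&1=1
L=3*4+1=13  i=0*2+1=1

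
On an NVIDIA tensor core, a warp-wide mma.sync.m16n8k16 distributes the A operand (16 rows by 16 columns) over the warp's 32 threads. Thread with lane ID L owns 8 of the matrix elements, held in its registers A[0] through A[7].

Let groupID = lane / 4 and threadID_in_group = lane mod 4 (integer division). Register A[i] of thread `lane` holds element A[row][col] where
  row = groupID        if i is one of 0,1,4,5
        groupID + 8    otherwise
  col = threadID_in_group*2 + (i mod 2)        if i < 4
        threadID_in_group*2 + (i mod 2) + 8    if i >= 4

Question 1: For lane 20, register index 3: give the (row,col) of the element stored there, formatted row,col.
13,1

lane 20⇒20/4=5, 20 mod 4=0
i=3  r:5+8⇒13  c:2·0+1+0⇒1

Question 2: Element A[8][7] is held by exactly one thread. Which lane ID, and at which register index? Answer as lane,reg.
r=8->g=0,rb=1  c=7->cb=0,t=3,b0=1
L=0*4+3=3  i=0*4+1*2+1=3

3,3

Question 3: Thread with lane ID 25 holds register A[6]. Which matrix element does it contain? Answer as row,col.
lane 25: g=6 (25/4), t=1 (25%4)
i=6: r=6+8=14, c=1*2+0+8=10

14,10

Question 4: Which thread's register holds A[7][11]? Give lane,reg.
r:7=>grp=7,rB=0  c:11=>cB=1,tig=1,lo=1
L=7*4+1=29  i=1*4+0*2+1=5

29,5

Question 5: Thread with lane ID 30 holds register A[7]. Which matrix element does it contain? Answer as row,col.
15,13

lane 30: g=7 (30/4), t=2 (30%4)
i=7: r=7+8=15, c=2*2+1+8=13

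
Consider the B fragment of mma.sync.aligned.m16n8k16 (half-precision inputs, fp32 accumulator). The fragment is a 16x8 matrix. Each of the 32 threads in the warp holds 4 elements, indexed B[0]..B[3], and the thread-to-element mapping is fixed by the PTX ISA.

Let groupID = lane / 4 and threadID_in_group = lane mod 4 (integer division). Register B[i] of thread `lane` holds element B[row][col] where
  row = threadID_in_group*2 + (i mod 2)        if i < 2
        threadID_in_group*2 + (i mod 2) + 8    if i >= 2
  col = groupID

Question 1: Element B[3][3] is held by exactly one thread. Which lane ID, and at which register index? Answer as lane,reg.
c=3->g=3  r=3->rb=0,t=1,b0=1
L=3*4+1=13  i=0*2+1=1

13,1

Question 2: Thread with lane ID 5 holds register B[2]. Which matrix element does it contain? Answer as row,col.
10,1

L=5->g=5>>2=1, t=5&3=1
[2]->row 1·2+0+8=10  col g=1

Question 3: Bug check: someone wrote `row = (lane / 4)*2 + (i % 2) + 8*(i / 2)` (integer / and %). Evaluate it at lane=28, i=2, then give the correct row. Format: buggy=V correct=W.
buggy=22 correct=8

`(lane / 4)*2 + (i % 2) + 8*(i / 2)`[28,2]⇒22
28: gr=7,th=0
[2] (0*2+0+8,7) = (8,7)
row: 22 vs 8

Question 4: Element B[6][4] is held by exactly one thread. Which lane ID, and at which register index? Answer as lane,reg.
19,0

c=4⇒gr=4  r=6⇒Rb=0,th=3,odd=0
L=4*4+3=19  i=0*2+0=0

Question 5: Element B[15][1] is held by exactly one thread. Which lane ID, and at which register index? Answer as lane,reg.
c:1=>grp=1  r:15=>rB=1,tig=3,lo=1
L=1*4+3=7  i=1*2+1=3

7,3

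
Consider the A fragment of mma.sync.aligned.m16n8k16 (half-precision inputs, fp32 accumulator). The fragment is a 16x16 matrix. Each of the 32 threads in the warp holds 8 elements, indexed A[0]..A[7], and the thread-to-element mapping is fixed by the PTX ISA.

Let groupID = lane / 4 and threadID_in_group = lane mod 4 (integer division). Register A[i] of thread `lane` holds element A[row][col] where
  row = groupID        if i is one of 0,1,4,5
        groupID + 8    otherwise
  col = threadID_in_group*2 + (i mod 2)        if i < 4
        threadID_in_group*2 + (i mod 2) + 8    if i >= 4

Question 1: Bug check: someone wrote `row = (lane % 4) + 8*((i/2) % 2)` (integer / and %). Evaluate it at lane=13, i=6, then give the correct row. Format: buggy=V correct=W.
buggy=9 correct=11

`(lane % 4) + 8*((i/2) % 2)`[13,6]->9
lane 13->13/4=3, 13 mod 4=1
i=6  r:3+8->11  c:2·1+0+8->10
row: 9 vs 11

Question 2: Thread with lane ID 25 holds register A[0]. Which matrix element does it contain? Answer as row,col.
6,2

25: gr=6,th=1
[0] (6+0,1*2+0+0) = (6,2)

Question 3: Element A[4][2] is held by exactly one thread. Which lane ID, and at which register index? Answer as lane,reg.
17,0

r=4⇒gr=4,Rb=0  c=2⇒Cb=0,th=1,odd=0
L=4*4+1=17  i=0*4+0*2+0=0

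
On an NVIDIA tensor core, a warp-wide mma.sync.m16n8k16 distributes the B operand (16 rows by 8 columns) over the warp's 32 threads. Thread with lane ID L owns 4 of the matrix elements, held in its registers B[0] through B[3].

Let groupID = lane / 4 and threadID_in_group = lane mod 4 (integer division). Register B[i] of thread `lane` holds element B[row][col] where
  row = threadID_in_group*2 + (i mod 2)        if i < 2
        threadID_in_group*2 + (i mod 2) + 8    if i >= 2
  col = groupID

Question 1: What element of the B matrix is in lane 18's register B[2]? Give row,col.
12,4

lane 18->18/4=4, 18 mod 4=2
i=2  r:2·2+0+8->12  c:4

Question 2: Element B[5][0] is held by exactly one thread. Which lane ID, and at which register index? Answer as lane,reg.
2,1

c=0->g=0  r=5->rb=0,t=2,b0=1
L=0*4+2=2  i=0*2+1=1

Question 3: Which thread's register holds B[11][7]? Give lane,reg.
c=7→G=7  r=11→rhi=1,T=1,p=1
L=7*4+1=29  i=1*2+1=3

29,3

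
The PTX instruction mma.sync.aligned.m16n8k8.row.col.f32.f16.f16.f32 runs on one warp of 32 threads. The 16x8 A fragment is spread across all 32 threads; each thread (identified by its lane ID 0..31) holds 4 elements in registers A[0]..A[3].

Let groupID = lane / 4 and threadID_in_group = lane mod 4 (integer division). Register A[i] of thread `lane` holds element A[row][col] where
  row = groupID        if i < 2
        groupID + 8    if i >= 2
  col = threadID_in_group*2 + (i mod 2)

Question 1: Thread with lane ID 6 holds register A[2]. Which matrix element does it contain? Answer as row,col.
lane 6=>6/4=1, 6 mod 4=2
i=2  r:1+8=>9  c:2·2+0=>4

9,4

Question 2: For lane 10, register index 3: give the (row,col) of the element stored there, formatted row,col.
10,5

L=10->g=10>>2=2, t=10&3=2
[3]->row 2+8=10  col 2·2+1=5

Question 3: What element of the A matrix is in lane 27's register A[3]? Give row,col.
14,7

lane 27: G=6 (27/4), T=3 (27%4)
i=3: r=6+8=14, c=3*2+1=7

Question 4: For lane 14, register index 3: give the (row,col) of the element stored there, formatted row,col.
11,5

14: G=3,T=2
[3] (3+8,2*2+1) = (11,5)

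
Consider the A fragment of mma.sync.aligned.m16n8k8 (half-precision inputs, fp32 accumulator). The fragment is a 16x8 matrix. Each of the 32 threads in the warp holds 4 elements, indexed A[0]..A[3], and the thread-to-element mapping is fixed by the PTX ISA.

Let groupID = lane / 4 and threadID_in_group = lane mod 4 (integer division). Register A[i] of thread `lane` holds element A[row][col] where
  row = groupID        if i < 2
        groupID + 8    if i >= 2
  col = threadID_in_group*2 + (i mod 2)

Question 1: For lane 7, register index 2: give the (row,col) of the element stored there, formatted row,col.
lane 7→7/4=1, 7 mod 4=3
i=2  r:1+8→9  c:2·3+0→6

9,6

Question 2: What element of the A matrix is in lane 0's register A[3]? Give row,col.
lane 0: G=0 (0/4), T=0 (0%4)
i=3: r=0+8=8, c=0*2+1=1

8,1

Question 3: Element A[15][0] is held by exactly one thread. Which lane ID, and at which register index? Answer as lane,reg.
r: 15->gid=7,r8=1  c: 0->tid=0,i&1=0
L=7*4+0=28  i=1*2+0=2

28,2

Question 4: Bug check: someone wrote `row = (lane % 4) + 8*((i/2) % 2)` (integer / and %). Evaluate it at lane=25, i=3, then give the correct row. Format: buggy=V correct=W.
`(lane % 4) + 8*((i/2) % 2)`[25,3]->9
L=25->g=25>>2=6, t=25&3=1
[3]->row 6+8=14  col 1·2+1=3
row: 9 vs 14

buggy=9 correct=14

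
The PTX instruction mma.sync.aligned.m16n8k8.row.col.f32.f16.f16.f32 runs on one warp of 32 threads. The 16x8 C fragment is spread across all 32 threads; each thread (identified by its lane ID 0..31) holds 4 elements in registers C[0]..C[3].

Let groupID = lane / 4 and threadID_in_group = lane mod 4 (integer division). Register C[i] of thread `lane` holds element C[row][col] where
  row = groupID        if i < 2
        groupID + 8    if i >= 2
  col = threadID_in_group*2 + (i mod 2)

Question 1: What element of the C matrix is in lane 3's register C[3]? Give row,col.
lane 3: G=0 (3/4), T=3 (3%4)
i=3: r=0+8=8, c=3*2+1=7

8,7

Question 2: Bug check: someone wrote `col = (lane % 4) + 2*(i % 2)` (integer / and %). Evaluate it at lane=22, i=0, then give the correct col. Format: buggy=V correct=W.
buggy=2 correct=4

`(lane % 4) + 2*(i % 2)`[22,0]->2
L=22->g=22>>2=5, t=22&3=2
[0]->row 5+0=5  col 2·2+0=4
col: 2 vs 4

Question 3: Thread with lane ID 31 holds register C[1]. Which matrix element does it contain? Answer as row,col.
lane 31: G=7 (31/4), T=3 (31%4)
i=1: r=7+0=7, c=3*2+1=7

7,7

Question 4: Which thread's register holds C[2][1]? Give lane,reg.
r=2→G=2,rhi=0  c=1→T=0,p=1
L=2*4+0=8  i=0*2+1=1

8,1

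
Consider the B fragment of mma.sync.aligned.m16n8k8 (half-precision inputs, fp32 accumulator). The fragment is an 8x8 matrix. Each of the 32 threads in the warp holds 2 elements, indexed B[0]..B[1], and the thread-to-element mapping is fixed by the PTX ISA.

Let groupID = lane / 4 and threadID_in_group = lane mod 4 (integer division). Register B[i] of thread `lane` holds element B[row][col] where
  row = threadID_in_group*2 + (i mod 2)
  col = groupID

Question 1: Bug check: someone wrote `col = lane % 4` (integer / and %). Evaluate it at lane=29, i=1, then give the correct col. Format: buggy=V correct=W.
`lane % 4`[29,1]->1
29: g=7,t=1
[1] (1*2+1,7) = (3,7)
col: 1 vs 7

buggy=1 correct=7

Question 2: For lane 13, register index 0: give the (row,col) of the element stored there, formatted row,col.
2,3

L=13⇒gr=13>>2=3, th=13&3=1
[0]⇒row 1·2+0=2  col gr=3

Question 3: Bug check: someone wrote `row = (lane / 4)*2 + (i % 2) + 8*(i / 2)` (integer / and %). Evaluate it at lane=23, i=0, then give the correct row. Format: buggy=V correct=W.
buggy=10 correct=6

`(lane / 4)*2 + (i % 2) + 8*(i / 2)`[23,0]->10
lane 23: gid=5 (23/4), tid=3 (23%4)
i=0: r=3*2+0=6, c=gid=5
row: 10 vs 6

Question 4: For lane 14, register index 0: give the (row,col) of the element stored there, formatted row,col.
L=14⇒gr=14>>2=3, th=14&3=2
[0]⇒row 2·2+0=4  col gr=3

4,3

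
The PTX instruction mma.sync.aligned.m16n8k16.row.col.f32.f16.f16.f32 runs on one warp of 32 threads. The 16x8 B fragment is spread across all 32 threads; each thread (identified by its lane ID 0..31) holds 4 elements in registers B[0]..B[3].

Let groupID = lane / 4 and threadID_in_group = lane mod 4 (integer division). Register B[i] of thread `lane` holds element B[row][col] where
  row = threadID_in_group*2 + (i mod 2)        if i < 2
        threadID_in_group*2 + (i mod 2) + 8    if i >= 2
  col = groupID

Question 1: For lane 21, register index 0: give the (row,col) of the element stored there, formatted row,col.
2,5

21: gr=5,th=1
[0] (1*2+0+0,5) = (2,5)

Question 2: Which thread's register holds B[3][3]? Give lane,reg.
c=3⇒gr=3  r=3⇒Rb=0,th=1,odd=1
L=3*4+1=13  i=0*2+1=1

13,1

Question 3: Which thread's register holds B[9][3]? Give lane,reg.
12,3

c=3⇒gr=3  r=9⇒Rb=1,th=0,odd=1
L=3*4+0=12  i=1*2+1=3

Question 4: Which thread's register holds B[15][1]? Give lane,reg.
7,3

c: 1->gid=1  r: 15->r8=1,tid=3,i&1=1
L=1*4+3=7  i=1*2+1=3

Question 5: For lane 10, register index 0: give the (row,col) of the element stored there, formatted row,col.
L=10→G=10>>2=2, T=10&3=2
[0]→row 2·2+0+0=4  col G=2

4,2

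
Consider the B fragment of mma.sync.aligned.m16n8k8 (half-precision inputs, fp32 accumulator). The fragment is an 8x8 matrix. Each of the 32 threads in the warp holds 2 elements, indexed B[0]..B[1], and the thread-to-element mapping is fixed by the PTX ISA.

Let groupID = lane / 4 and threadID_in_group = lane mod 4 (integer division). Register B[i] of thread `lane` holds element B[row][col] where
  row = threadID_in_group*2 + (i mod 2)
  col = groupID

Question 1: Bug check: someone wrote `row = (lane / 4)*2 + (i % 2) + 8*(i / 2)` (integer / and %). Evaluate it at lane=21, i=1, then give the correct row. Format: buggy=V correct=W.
buggy=11 correct=3

`(lane / 4)*2 + (i % 2) + 8*(i / 2)`[21,1]=>11
21: grp=5,tig=1
[1] (1*2+1,5) = (3,5)
row: 11 vs 3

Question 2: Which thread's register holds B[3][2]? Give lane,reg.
c=2->g=2  r=3->t=1,b0=1
L=2*4+1=9  i=1=1

9,1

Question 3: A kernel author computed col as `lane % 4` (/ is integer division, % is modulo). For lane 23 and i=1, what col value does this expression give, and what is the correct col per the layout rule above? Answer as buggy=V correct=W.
`lane % 4`[23,1]=>3
L=23=>grp=23>>2=5, tig=23&3=3
[1]=>row 3·2+1=7  col grp=5
col: 3 vs 5

buggy=3 correct=5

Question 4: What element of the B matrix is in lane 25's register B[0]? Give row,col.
lane 25: gid=6 (25/4), tid=1 (25%4)
i=0: r=1*2+0=2, c=gid=6

2,6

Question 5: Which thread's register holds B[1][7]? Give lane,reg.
c=7⇒gr=7  r=1⇒th=0,odd=1
L=7*4+0=28  i=1=1

28,1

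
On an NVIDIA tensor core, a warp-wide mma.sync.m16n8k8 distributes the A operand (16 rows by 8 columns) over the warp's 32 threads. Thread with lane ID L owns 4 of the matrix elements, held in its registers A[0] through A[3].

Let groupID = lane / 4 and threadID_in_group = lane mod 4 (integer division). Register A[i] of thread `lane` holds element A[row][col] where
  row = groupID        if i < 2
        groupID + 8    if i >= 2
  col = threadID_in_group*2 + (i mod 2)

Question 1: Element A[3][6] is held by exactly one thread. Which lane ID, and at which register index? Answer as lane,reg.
r: 3->gid=3,r8=0  c: 6->tid=3,i&1=0
L=3*4+3=15  i=0*2+0=0

15,0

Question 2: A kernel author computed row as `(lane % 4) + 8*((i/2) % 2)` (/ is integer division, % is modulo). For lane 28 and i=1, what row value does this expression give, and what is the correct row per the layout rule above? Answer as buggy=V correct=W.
buggy=0 correct=7

`(lane % 4) + 8*((i/2) % 2)`[28,1]⇒0
L=28⇒gr=28>>2=7, th=28&3=0
[1]⇒row 7+0=7  col 0·2+1=1
row: 0 vs 7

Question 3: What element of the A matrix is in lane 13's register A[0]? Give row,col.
lane 13: gid=3 (13/4), tid=1 (13%4)
i=0: r=3+0=3, c=1*2+0=2

3,2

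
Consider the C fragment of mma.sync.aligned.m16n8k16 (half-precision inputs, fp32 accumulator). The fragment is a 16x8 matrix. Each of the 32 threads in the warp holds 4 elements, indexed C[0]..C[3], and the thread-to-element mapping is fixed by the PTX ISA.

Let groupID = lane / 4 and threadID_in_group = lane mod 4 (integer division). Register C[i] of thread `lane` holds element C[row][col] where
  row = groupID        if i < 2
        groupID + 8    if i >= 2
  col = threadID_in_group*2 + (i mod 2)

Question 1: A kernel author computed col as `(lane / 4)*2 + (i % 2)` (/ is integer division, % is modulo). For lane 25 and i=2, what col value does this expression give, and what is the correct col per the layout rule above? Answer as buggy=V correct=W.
buggy=12 correct=2

`(lane / 4)*2 + (i % 2)`[25,2]=>12
lane 25: grp=6 (25/4), tig=1 (25%4)
i=2: r=6+8=14, c=1*2+0=2
col: 12 vs 2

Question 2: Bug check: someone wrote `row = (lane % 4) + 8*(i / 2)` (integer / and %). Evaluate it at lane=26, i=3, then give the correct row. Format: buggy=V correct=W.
buggy=10 correct=14

`(lane % 4) + 8*(i / 2)`[26,3]->10
lane 26: gid=6 (26/4), tid=2 (26%4)
i=3: r=6+8=14, c=2*2+1=5
row: 10 vs 14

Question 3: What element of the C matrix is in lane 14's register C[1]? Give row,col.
lane 14->14/4=3, 14 mod 4=2
i=1  r:3+0->3  c:2·2+1->5

3,5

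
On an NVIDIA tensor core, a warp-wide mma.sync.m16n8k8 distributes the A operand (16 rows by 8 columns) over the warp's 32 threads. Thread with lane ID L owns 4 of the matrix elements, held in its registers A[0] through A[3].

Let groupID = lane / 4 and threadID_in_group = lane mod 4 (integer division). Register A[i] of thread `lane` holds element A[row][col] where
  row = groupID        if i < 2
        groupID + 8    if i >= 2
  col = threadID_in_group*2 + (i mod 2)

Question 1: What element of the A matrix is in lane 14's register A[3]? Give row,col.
lane 14->14/4=3, 14 mod 4=2
i=3  r:3+8->11  c:2·2+1->5

11,5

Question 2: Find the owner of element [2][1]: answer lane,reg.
r=2⇒gr=2,Rb=0  c=1⇒th=0,odd=1
L=2*4+0=8  i=0*2+1=1

8,1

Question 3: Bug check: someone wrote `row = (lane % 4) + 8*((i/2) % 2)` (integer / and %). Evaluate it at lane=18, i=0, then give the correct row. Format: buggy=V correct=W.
`(lane % 4) + 8*((i/2) % 2)`[18,0]->2
lane 18->18/4=4, 18 mod 4=2
i=0  r:4+0->4  c:2·2+0->4
row: 2 vs 4

buggy=2 correct=4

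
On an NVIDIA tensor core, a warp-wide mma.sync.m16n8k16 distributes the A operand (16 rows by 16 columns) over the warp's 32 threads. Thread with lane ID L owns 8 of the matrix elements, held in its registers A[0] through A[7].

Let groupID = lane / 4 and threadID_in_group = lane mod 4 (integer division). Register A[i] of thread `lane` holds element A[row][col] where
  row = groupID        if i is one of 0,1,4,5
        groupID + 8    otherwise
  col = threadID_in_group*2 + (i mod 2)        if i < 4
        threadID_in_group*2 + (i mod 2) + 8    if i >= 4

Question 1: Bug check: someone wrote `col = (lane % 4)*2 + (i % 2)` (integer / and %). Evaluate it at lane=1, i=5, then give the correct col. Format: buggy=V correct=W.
`(lane % 4)*2 + (i % 2)`[1,5]→3
1: G=0,T=1
[5] (0+0,1*2+1+8) = (0,11)
col: 3 vs 11

buggy=3 correct=11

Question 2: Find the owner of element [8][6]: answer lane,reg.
r:8=>grp=0,rB=1  c:6=>cB=0,tig=3,lo=0
L=0*4+3=3  i=0*4+1*2+0=2

3,2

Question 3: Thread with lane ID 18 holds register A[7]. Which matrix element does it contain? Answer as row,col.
12,13

18: g=4,t=2
[7] (4+8,2*2+1+8) = (12,13)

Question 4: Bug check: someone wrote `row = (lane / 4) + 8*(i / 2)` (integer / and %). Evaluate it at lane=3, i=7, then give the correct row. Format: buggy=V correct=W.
`(lane / 4) + 8*(i / 2)`[3,7]->24
lane 3->3/4=0, 3 mod 4=3
i=7  r:0+8->8  c:2·3+1+8->15
row: 24 vs 8

buggy=24 correct=8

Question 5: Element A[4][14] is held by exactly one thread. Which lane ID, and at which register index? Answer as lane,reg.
r: 4->gid=4,r8=0  c: 14->c8=1,tid=3,i&1=0
L=4*4+3=19  i=1*4+0*2+0=4

19,4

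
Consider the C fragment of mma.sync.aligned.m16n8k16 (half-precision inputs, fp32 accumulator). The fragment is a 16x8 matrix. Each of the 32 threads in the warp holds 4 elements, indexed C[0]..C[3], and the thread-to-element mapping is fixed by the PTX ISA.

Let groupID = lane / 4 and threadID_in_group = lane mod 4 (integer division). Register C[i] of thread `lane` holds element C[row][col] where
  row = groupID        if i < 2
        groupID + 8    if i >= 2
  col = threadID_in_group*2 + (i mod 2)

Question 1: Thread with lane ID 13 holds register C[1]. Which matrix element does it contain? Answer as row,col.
lane 13=>13/4=3, 13 mod 4=1
i=1  r:3+0=>3  c:2·1+1=>3

3,3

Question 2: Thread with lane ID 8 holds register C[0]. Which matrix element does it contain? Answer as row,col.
8: gid=2,tid=0
[0] (2+0,0*2+0) = (2,0)

2,0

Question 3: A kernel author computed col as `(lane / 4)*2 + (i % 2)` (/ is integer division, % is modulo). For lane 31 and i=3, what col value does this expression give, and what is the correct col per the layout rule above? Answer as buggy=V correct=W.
`(lane / 4)*2 + (i % 2)`[31,3]→15
L=31→G=31>>2=7, T=31&3=3
[3]→row 7+8=15  col 3·2+1=7
col: 15 vs 7

buggy=15 correct=7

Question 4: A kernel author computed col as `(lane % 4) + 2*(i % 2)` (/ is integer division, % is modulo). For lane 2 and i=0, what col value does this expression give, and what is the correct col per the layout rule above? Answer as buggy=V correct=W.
buggy=2 correct=4

`(lane % 4) + 2*(i % 2)`[2,0]⇒2
L=2⇒gr=2>>2=0, th=2&3=2
[0]⇒row 0+0=0  col 2·2+0=4
col: 2 vs 4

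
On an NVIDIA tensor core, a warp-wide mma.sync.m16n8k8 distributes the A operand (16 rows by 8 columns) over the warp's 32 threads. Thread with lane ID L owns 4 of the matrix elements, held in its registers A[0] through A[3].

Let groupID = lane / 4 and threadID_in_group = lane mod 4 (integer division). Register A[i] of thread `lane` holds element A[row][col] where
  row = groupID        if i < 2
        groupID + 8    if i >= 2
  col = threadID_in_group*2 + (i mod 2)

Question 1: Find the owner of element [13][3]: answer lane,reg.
r:13=>grp=5,rB=1  c:3=>tig=1,lo=1
L=5*4+1=21  i=1*2+1=3

21,3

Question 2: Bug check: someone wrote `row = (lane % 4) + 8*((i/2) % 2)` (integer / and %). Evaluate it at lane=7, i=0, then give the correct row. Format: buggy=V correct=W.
`(lane % 4) + 8*((i/2) % 2)`[7,0]->3
7: gid=1,tid=3
[0] (1+0,3*2+0) = (1,6)
row: 3 vs 1

buggy=3 correct=1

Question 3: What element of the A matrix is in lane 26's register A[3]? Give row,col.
14,5

lane 26→26/4=6, 26 mod 4=2
i=3  r:6+8→14  c:2·2+1→5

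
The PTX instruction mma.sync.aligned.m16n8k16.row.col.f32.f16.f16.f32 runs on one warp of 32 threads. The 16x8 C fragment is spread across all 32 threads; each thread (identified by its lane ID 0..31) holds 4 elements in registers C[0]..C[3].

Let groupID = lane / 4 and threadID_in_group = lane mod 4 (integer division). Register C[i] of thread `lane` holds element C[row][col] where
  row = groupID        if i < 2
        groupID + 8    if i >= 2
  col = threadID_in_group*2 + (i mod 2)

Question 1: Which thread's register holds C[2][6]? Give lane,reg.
11,0

r=2⇒gr=2,Rb=0  c=6⇒th=3,odd=0
L=2*4+3=11  i=0*2+0=0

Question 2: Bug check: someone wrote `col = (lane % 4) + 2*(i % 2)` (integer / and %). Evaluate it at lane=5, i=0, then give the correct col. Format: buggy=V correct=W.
buggy=1 correct=2

`(lane % 4) + 2*(i % 2)`[5,0]⇒1
lane 5: gr=1 (5/4), th=1 (5%4)
i=0: r=1+0=1, c=1*2+0=2
col: 1 vs 2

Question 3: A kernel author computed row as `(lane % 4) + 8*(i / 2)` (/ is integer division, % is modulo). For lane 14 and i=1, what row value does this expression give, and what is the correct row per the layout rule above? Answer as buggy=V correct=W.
buggy=2 correct=3

`(lane % 4) + 8*(i / 2)`[14,1]⇒2
lane 14: gr=3 (14/4), th=2 (14%4)
i=1: r=3+0=3, c=2*2+1=5
row: 2 vs 3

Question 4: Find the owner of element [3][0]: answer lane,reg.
12,0

r: 3->gid=3,r8=0  c: 0->tid=0,i&1=0
L=3*4+0=12  i=0*2+0=0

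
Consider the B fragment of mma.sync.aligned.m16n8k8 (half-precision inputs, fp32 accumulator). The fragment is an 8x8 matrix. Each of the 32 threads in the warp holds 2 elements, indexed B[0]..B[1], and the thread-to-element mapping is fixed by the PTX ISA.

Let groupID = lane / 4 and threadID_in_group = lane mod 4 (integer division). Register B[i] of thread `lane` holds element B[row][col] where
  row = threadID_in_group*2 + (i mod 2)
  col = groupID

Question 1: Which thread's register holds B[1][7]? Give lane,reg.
c=7⇒gr=7  r=1⇒th=0,odd=1
L=7*4+0=28  i=1=1

28,1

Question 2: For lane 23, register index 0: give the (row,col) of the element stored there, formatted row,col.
L=23→G=23>>2=5, T=23&3=3
[0]→row 3·2+0=6  col G=5

6,5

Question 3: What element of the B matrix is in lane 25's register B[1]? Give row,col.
3,6

25: grp=6,tig=1
[1] (1*2+1,6) = (3,6)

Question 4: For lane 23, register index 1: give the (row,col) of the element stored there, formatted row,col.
7,5

lane 23: grp=5 (23/4), tig=3 (23%4)
i=1: r=3*2+1=7, c=grp=5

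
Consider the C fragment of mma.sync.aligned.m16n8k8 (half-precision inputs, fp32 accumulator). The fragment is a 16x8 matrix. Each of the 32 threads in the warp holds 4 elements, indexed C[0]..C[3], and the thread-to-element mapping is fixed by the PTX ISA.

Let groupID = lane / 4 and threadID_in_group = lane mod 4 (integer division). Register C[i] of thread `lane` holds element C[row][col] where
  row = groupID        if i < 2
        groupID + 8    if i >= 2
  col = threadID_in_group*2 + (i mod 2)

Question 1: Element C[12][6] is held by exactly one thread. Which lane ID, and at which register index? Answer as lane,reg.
r=12->g=4,rb=1  c=6->t=3,b0=0
L=4*4+3=19  i=1*2+0=2

19,2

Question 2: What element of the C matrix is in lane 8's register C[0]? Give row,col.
2,0

lane 8: g=2 (8/4), t=0 (8%4)
i=0: r=2+0=2, c=0*2+0=0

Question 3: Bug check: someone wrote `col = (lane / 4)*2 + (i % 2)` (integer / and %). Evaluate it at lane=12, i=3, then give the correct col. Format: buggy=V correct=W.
`(lane / 4)*2 + (i % 2)`[12,3]=>7
12: grp=3,tig=0
[3] (3+8,0*2+1) = (11,1)
col: 7 vs 1

buggy=7 correct=1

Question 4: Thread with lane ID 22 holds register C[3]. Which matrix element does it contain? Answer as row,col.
13,5

L=22->g=22>>2=5, t=22&3=2
[3]->row 5+8=13  col 2·2+1=5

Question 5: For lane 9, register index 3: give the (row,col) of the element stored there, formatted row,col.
10,3

9: gid=2,tid=1
[3] (2+8,1*2+1) = (10,3)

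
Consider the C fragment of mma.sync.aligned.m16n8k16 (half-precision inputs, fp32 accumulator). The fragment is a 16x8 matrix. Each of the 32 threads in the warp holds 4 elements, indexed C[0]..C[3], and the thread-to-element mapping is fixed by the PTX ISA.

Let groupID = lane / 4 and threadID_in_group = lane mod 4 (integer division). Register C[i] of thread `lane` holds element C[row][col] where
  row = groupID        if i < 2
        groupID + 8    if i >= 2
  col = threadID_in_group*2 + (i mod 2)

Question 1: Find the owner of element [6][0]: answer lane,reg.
24,0

r=6⇒gr=6,Rb=0  c=0⇒th=0,odd=0
L=6*4+0=24  i=0*2+0=0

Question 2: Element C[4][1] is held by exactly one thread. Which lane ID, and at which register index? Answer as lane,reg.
16,1

r:4=>grp=4,rB=0  c:1=>tig=0,lo=1
L=4*4+0=16  i=0*2+1=1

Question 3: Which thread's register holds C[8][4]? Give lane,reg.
2,2

r:8=>grp=0,rB=1  c:4=>tig=2,lo=0
L=0*4+2=2  i=1*2+0=2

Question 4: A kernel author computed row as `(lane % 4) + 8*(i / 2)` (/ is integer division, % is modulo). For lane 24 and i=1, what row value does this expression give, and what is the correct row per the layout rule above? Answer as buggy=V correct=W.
`(lane % 4) + 8*(i / 2)`[24,1]->0
24: g=6,t=0
[1] (6+0,0*2+1) = (6,1)
row: 0 vs 6

buggy=0 correct=6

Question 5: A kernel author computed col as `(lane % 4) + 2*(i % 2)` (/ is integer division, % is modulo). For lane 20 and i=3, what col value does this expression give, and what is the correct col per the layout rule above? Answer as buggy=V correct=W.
`(lane % 4) + 2*(i % 2)`[20,3]->2
lane 20->20/4=5, 20 mod 4=0
i=3  r:5+8->13  c:2·0+1->1
col: 2 vs 1

buggy=2 correct=1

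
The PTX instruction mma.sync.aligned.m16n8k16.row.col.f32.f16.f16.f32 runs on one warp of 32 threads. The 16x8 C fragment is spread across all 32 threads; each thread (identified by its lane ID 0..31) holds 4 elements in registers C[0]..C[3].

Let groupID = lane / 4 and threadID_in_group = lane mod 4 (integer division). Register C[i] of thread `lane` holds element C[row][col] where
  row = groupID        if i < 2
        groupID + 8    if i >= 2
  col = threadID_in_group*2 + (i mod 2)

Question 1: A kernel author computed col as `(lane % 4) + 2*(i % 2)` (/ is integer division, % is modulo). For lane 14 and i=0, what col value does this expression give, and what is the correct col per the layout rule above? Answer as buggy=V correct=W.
`(lane % 4) + 2*(i % 2)`[14,0]⇒2
14: gr=3,th=2
[0] (3+0,2*2+0) = (3,4)
col: 2 vs 4

buggy=2 correct=4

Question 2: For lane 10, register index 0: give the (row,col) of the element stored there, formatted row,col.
L=10→G=10>>2=2, T=10&3=2
[0]→row 2+0=2  col 2·2+0=4

2,4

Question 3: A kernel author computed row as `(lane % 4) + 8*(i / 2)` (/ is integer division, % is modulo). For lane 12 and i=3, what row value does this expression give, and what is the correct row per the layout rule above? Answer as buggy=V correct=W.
`(lane % 4) + 8*(i / 2)`[12,3]→8
lane 12→12/4=3, 12 mod 4=0
i=3  r:3+8→11  c:2·0+1→1
row: 8 vs 11

buggy=8 correct=11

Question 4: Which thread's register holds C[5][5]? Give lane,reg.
r: 5->gid=5,r8=0  c: 5->tid=2,i&1=1
L=5*4+2=22  i=0*2+1=1

22,1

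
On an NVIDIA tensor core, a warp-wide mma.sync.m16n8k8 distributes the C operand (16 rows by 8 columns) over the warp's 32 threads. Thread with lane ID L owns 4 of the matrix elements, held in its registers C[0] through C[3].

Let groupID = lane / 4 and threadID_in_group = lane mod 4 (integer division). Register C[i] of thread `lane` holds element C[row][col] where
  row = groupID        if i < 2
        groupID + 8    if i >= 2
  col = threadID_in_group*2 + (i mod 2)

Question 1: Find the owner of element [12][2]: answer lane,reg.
17,2

r=12⇒gr=4,Rb=1  c=2⇒th=1,odd=0
L=4*4+1=17  i=1*2+0=2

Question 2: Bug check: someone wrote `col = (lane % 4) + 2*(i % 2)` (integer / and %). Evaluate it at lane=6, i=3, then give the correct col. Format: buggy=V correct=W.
buggy=4 correct=5

`(lane % 4) + 2*(i % 2)`[6,3]->4
lane 6: g=1 (6/4), t=2 (6%4)
i=3: r=1+8=9, c=2*2+1=5
col: 4 vs 5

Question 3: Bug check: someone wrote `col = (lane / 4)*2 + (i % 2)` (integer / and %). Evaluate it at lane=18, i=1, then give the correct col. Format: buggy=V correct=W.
buggy=9 correct=5

`(lane / 4)*2 + (i % 2)`[18,1]=>9
L=18=>grp=18>>2=4, tig=18&3=2
[1]=>row 4+0=4  col 2·2+1=5
col: 9 vs 5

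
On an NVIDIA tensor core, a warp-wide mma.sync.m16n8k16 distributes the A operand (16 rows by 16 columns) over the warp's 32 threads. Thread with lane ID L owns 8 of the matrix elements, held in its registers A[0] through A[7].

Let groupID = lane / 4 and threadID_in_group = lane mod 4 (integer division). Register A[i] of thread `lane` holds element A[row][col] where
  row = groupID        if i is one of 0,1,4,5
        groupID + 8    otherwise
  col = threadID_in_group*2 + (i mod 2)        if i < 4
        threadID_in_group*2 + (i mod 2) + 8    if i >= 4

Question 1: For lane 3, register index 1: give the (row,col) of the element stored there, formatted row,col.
lane 3: gid=0 (3/4), tid=3 (3%4)
i=1: r=0+0=0, c=3*2+1+0=7

0,7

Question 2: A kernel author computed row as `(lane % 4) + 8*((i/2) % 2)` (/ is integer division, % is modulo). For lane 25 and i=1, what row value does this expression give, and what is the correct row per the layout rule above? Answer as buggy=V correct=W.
buggy=1 correct=6

`(lane % 4) + 8*((i/2) % 2)`[25,1]->1
L=25->g=25>>2=6, t=25&3=1
[1]->row 6+0=6  col 1·2+1+0=3
row: 1 vs 6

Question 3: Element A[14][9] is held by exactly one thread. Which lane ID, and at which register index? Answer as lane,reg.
r:14=>grp=6,rB=1  c:9=>cB=1,tig=0,lo=1
L=6*4+0=24  i=1*4+1*2+1=7

24,7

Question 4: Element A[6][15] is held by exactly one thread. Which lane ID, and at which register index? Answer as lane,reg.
27,5

r=6⇒gr=6,Rb=0  c=15⇒Cb=1,th=3,odd=1
L=6*4+3=27  i=1*4+0*2+1=5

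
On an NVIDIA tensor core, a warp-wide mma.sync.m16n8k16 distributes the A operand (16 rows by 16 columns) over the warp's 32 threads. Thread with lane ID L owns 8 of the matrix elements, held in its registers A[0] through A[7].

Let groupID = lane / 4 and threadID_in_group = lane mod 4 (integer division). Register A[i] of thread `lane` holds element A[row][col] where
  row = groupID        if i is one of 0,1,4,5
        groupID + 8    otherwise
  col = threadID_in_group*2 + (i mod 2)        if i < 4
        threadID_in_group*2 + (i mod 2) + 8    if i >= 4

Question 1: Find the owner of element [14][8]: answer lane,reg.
24,6

r=14→G=6,rhi=1  c=8→chi=1,T=0,p=0
L=6*4+0=24  i=1*4+1*2+0=6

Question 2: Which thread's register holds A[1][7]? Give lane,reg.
7,1

r=1→G=1,rhi=0  c=7→chi=0,T=3,p=1
L=1*4+3=7  i=0*4+0*2+1=1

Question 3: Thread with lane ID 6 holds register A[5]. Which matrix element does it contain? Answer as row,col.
6: gr=1,th=2
[5] (1+0,2*2+1+8) = (1,13)

1,13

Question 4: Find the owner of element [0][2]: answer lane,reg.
1,0

r=0->g=0,rb=0  c=2->cb=0,t=1,b0=0
L=0*4+1=1  i=0*4+0*2+0=0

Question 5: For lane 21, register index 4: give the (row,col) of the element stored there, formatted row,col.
21: grp=5,tig=1
[4] (5+0,1*2+0+8) = (5,10)

5,10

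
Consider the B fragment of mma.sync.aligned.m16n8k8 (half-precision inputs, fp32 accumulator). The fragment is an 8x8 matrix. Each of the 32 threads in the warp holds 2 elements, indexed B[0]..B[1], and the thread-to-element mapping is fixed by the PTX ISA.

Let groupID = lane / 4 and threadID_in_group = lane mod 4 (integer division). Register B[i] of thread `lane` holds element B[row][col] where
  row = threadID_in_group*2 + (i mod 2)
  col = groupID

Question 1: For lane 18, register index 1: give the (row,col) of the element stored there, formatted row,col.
18: g=4,t=2
[1] (2*2+1,4) = (5,4)

5,4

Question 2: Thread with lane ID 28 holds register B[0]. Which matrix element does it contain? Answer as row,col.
L=28->g=28>>2=7, t=28&3=0
[0]->row 0·2+0=0  col g=7

0,7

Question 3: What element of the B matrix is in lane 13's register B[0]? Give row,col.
L=13=>grp=13>>2=3, tig=13&3=1
[0]=>row 1·2+0=2  col grp=3

2,3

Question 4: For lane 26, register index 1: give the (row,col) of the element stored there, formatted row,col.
lane 26->26/4=6, 26 mod 4=2
i=1  r:2·2+1->5  c:6

5,6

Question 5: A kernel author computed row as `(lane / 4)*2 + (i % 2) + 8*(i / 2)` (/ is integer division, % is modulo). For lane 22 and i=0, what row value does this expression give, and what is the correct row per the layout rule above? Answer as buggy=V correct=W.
`(lane / 4)*2 + (i % 2) + 8*(i / 2)`[22,0]→10
22: G=5,T=2
[0] (2*2+0,5) = (4,5)
row: 10 vs 4

buggy=10 correct=4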